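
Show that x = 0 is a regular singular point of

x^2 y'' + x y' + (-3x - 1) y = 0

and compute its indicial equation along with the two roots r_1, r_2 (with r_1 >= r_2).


Divide by x^2 to reach normal form y'' + P_1(x) y' + P_2(x) y = 0 with P_1(x) = 1/x and P_2(x) = -3/x - 1/x^2.
x = 0 is a singular point because the y'-coefficient 1/x has a pole at x = 0 and the y-coefficient -3/x - 1/x^2 has a pole at x = 0.
It is a regular singular point because x P_1(x) = p(x) = 1 and x^2 P_2(x) = q(x) = -3x - 1 are polynomials, hence analytic at x = 0.
p(0) = 1,  q(0) = -1.
Indicial equation: r(r-1) + p(0) r + q(0) = 0, i.e. r^2 + (p(0) - 1) r + q(0) = 0, i.e. r^2 - 1 = 0.
Discriminant: (0)^2 - 4(-1) = 4, so r = (0 ± 2)/2.
Solving: r_1 = 1, r_2 = -1.

indicial: r^2 - 1 = 0; roots r_1 = 1, r_2 = -1


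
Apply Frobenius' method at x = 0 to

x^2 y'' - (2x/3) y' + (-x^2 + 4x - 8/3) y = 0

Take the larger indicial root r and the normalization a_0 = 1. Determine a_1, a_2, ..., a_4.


Write in Frobenius form y'' + (p(x)/x) y' + (q(x)/x^2) y = 0:
  p(x) = -2/3,  q(x) = -x^2 + 4x - 8/3.
Indicial equation: r(r-1) + (-2/3) r + (-8/3) = 0 -> roots r_1 = 8/3, r_2 = -1.
Take r = r_1 = 8/3. Let y(x) = x^r sum_{n>=0} a_n x^n with a_0 = 1.
Substitute y = x^r sum a_n x^n and match x^{r+n}. The recurrence is
  D(n) a_n + 4 a_{n-1} - 1 a_{n-2} = 0,  where D(n) = (r+n)(r+n-1) + (-2/3)(r+n) + (-8/3).
  a_n = [-4 a_{n-1} + 1 a_{n-2}] / D(n).
Since the indicial polynomial factors as (r - r_1)(r - r_2), D(n) = (r_1 + n - r_1)(r_1 + n - r_2) = n(n + 11/3).
Evaluating step by step (a_0 = 1):
  n = 1: D(1) = 1(1 + 11/3) = 14/3; numerator = -4(1) = -4; a_1 = (-4)/(14/3) = -6/7
  n = 2: D(2) = 2(2 + 11/3) = 34/3; numerator = -4(-6/7) + 1(1) = 31/7; a_2 = (31/7)/(34/3) = 93/238
  n = 3: D(3) = 3(3 + 11/3) = 20; numerator = -4(93/238) + 1(-6/7) = -288/119; a_3 = (-288/119)/(20) = -72/595
  n = 4: D(4) = 4(4 + 11/3) = 92/3; numerator = -4(-72/595) + 1(93/238) = 1041/1190; a_4 = (1041/1190)/(92/3) = 3123/109480

r = 8/3; a_0 = 1; a_1 = -6/7; a_2 = 93/238; a_3 = -72/595; a_4 = 3123/109480


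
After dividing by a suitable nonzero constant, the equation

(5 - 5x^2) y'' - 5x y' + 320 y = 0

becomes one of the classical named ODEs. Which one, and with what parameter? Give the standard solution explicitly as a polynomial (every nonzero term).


All three coefficients share the factor 5; dividing through by 5 gives  (1 - x^2) y'' - x y' + 64 y = 0.
This matches the Chebyshev equation (1 - x^2) y'' - x y' + n^2 y = 0 (note the -x y' term, not -2x y') with n^2 = 64, so n = 8; the polynomial solution is T_8(x).
With y = sum_k a_k x^k, matching x^k gives (k+2)(k+1) a_{k+2} = (k^2 - n^2) a_k = (k - 8)(k + 8) a_k. The right side vanishes at k = 8, so the series with the parity of 8 terminates at degree 8.
Standard normalization: leading coefficient of T_n is 2^(n-1), so a_8 = 2^7 = 128. Work downward with a_k = (k+1)(k+2) a_{k+2} / ((k - 8)(k + 8)):
  a_6 = (7)(8)(128) / ((6 - 8)(6 + 8)) = 7168/(-28) = -256
  a_4 = (5)(6)(-256) / ((4 - 8)(4 + 8)) = -7680/(-48) = 160
  a_2 = (3)(4)(160) / ((2 - 8)(2 + 8)) = 1920/(-60) = -32
  a_0 = (1)(2)(-32) / ((0 - 8)(0 + 8)) = -64/(-64) = 1
Hence T_8(x) = 128 x^8 - 256 x^6 + 160 x^4 - 32 x^2 + 1.

T_8(x); series = 128 x^8 - 256 x^6 + 160 x^4 - 32 x^2 + 1


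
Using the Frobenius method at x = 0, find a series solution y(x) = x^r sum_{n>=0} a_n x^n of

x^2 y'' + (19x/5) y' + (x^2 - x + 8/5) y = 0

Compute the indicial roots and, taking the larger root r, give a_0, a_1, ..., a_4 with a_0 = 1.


Write in Frobenius form y'' + (p(x)/x) y' + (q(x)/x^2) y = 0:
  p(x) = 19/5,  q(x) = x^2 - x + 8/5.
Indicial equation: r(r-1) + (19/5) r + (8/5) = 0 -> roots r_1 = -4/5, r_2 = -2.
Take r = r_1 = -4/5. Let y(x) = x^r sum_{n>=0} a_n x^n with a_0 = 1.
Substitute y = x^r sum a_n x^n and match x^{r+n}. The recurrence is
  D(n) a_n - 1 a_{n-1} + 1 a_{n-2} = 0,  where D(n) = (r+n)(r+n-1) + (19/5)(r+n) + (8/5).
  a_n = [1 a_{n-1} - 1 a_{n-2}] / D(n).
Since the indicial polynomial factors as (r - r_1)(r - r_2), D(n) = (r_1 + n - r_1)(r_1 + n - r_2) = n(n + 6/5).
Evaluating step by step (a_0 = 1):
  n = 1: D(1) = 1(1 + 6/5) = 11/5; numerator = 1(1) = 1; a_1 = (1)/(11/5) = 5/11
  n = 2: D(2) = 2(2 + 6/5) = 32/5; numerator = 1(5/11) - 1(1) = -6/11; a_2 = (-6/11)/(32/5) = -15/176
  n = 3: D(3) = 3(3 + 6/5) = 63/5; numerator = 1(-15/176) - 1(5/11) = -95/176; a_3 = (-95/176)/(63/5) = -475/11088
  n = 4: D(4) = 4(4 + 6/5) = 104/5; numerator = 1(-475/11088) - 1(-15/176) = 235/5544; a_4 = (235/5544)/(104/5) = 1175/576576

r = -4/5; a_0 = 1; a_1 = 5/11; a_2 = -15/176; a_3 = -475/11088; a_4 = 1175/576576


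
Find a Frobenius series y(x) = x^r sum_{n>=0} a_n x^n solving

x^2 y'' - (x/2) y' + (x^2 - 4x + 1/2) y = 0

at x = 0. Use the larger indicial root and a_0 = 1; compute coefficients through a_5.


Write in Frobenius form y'' + (p(x)/x) y' + (q(x)/x^2) y = 0:
  p(x) = -1/2,  q(x) = x^2 - 4x + 1/2.
Indicial equation: r(r-1) + (-1/2) r + (1/2) = 0 -> roots r_1 = 1, r_2 = 1/2.
Take r = r_1 = 1. Let y(x) = x^r sum_{n>=0} a_n x^n with a_0 = 1.
Substitute y = x^r sum a_n x^n and match x^{r+n}. The recurrence is
  D(n) a_n - 4 a_{n-1} + 1 a_{n-2} = 0,  where D(n) = (r+n)(r+n-1) + (-1/2)(r+n) + (1/2).
  a_n = [4 a_{n-1} - 1 a_{n-2}] / D(n).
Since the indicial polynomial factors as (r - r_1)(r - r_2), D(n) = (r_1 + n - r_1)(r_1 + n - r_2) = n(n + 1/2).
Evaluating step by step (a_0 = 1):
  n = 1: D(1) = 1(1 + 1/2) = 3/2; numerator = 4(1) = 4; a_1 = (4)/(3/2) = 8/3
  n = 2: D(2) = 2(2 + 1/2) = 5; numerator = 4(8/3) - 1(1) = 29/3; a_2 = (29/3)/(5) = 29/15
  n = 3: D(3) = 3(3 + 1/2) = 21/2; numerator = 4(29/15) - 1(8/3) = 76/15; a_3 = (76/15)/(21/2) = 152/315
  n = 4: D(4) = 4(4 + 1/2) = 18; numerator = 4(152/315) - 1(29/15) = -1/315; a_4 = (-1/315)/(18) = -1/5670
  n = 5: D(5) = 5(5 + 1/2) = 55/2; numerator = 4(-1/5670) - 1(152/315) = -274/567; a_5 = (-274/567)/(55/2) = -548/31185

r = 1; a_0 = 1; a_1 = 8/3; a_2 = 29/15; a_3 = 152/315; a_4 = -1/5670; a_5 = -548/31185


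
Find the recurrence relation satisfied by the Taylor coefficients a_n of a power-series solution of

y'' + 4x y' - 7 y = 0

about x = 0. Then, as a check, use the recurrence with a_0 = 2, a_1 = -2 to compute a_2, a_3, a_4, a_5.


Substitute y = sum_n a_n x^n.
y''(x) has coefficient (n+2)(n+1) a_{n+2} at x^n;
4 x y'(x) has coefficient 4 n a_n at x^n (shift);
-7 y(x) has coefficient -7 a_n at x^n.
Matching x^n: (n+2)(n+1) a_{n+2} + (4n - 7) a_n = 0.
Thus a_{n+2} = (-4n + 7) / ((n+1)(n+2)) * a_n.

Check with a_0 = 2, a_1 = -2 (apply the recurrence for n = 0, 1, 2, 3): a_0 = 2, a_1 = -2, a_2 = 7, a_3 = -1, a_4 = -7/12, a_5 = 1/4.

a_(n+2) = (-4n + 7) / ((n+1)(n+2)) * a_n; check: a_0 = 2, a_1 = -2, a_2 = 7, a_3 = -1, a_4 = -7/12, a_5 = 1/4


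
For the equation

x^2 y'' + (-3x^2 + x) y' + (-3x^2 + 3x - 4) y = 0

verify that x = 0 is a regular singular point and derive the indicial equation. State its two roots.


Divide by x^2 to reach normal form y'' + P_1(x) y' + P_2(x) y = 0 with P_1(x) = -3 + 1/x and P_2(x) = -3 + 3/x - 4/x^2.
x = 0 is a singular point because the y'-coefficient -3 + 1/x has a pole at x = 0 and the y-coefficient -3 + 3/x - 4/x^2 has a pole at x = 0.
It is a regular singular point because x P_1(x) = p(x) = 1 - 3x and x^2 P_2(x) = q(x) = -3x^2 + 3x - 4 are polynomials, hence analytic at x = 0.
p(0) = 1,  q(0) = -4.
Indicial equation: r(r-1) + p(0) r + q(0) = 0, i.e. r^2 + (p(0) - 1) r + q(0) = 0, i.e. r^2 - 4 = 0.
Discriminant: (0)^2 - 4(-4) = 16, so r = (0 ± 4)/2.
Solving: r_1 = 2, r_2 = -2.

indicial: r^2 - 4 = 0; roots r_1 = 2, r_2 = -2


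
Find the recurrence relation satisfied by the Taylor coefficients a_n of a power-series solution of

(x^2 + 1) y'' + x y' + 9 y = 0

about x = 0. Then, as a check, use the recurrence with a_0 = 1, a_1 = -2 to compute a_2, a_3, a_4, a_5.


Substitute y = sum_n a_n x^n.
(1 + 1 x^2) y'' contributes (n+2)(n+1) a_{n+2} + n(n-1) a_n at x^n.
x y'(x) contributes n a_n at x^n.
9 y(x) contributes 9 a_n at x^n.
Matching x^n: (n+2)(n+1) a_{n+2} + (n(n-1) + n + 9) a_n = 0.
Thus a_{n+2} = (-n(n-1) - n - 9) / ((n+1)(n+2)) * a_n.

Check with a_0 = 1, a_1 = -2 (apply the recurrence for n = 0, 1, 2, 3): a_0 = 1, a_1 = -2, a_2 = -9/2, a_3 = 10/3, a_4 = 39/8, a_5 = -3.

a_(n+2) = (-n(n-1) - n - 9) / ((n+1)(n+2)) * a_n; check: a_0 = 1, a_1 = -2, a_2 = -9/2, a_3 = 10/3, a_4 = 39/8, a_5 = -3


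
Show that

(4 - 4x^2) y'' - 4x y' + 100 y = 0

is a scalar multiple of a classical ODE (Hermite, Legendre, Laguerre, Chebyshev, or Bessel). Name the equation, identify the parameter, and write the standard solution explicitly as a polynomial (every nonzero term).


All three coefficients share the factor 4; dividing through by 4 gives  (1 - x^2) y'' - x y' + 25 y = 0.
This matches the Chebyshev equation (1 - x^2) y'' - x y' + n^2 y = 0 (note the -x y' term, not -2x y') with n^2 = 25, so n = 5; the polynomial solution is T_5(x).
With y = sum_k a_k x^k, matching x^k gives (k+2)(k+1) a_{k+2} = (k^2 - n^2) a_k = (k - 5)(k + 5) a_k. The right side vanishes at k = 5, so the series with the parity of 5 terminates at degree 5.
Standard normalization: leading coefficient of T_n is 2^(n-1), so a_5 = 2^4 = 16. Work downward with a_k = (k+1)(k+2) a_{k+2} / ((k - 5)(k + 5)):
  a_3 = (4)(5)(16) / ((3 - 5)(3 + 5)) = 320/(-16) = -20
  a_1 = (2)(3)(-20) / ((1 - 5)(1 + 5)) = -120/(-24) = 5
Hence T_5(x) = 16 x^5 - 20 x^3 + 5 x.

T_5(x); series = 16 x^5 - 20 x^3 + 5 x


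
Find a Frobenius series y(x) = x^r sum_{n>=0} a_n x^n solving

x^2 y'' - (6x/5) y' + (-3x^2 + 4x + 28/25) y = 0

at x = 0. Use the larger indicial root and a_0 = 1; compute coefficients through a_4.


Write in Frobenius form y'' + (p(x)/x) y' + (q(x)/x^2) y = 0:
  p(x) = -6/5,  q(x) = -3x^2 + 4x + 28/25.
Indicial equation: r(r-1) + (-6/5) r + (28/25) = 0 -> roots r_1 = 7/5, r_2 = 4/5.
Take r = r_1 = 7/5. Let y(x) = x^r sum_{n>=0} a_n x^n with a_0 = 1.
Substitute y = x^r sum a_n x^n and match x^{r+n}. The recurrence is
  D(n) a_n + 4 a_{n-1} - 3 a_{n-2} = 0,  where D(n) = (r+n)(r+n-1) + (-6/5)(r+n) + (28/25).
  a_n = [-4 a_{n-1} + 3 a_{n-2}] / D(n).
Since the indicial polynomial factors as (r - r_1)(r - r_2), D(n) = (r_1 + n - r_1)(r_1 + n - r_2) = n(n + 3/5).
Evaluating step by step (a_0 = 1):
  n = 1: D(1) = 1(1 + 3/5) = 8/5; numerator = -4(1) = -4; a_1 = (-4)/(8/5) = -5/2
  n = 2: D(2) = 2(2 + 3/5) = 26/5; numerator = -4(-5/2) + 3(1) = 13; a_2 = (13)/(26/5) = 5/2
  n = 3: D(3) = 3(3 + 3/5) = 54/5; numerator = -4(5/2) + 3(-5/2) = -35/2; a_3 = (-35/2)/(54/5) = -175/108
  n = 4: D(4) = 4(4 + 3/5) = 92/5; numerator = -4(-175/108) + 3(5/2) = 755/54; a_4 = (755/54)/(92/5) = 3775/4968

r = 7/5; a_0 = 1; a_1 = -5/2; a_2 = 5/2; a_3 = -175/108; a_4 = 3775/4968


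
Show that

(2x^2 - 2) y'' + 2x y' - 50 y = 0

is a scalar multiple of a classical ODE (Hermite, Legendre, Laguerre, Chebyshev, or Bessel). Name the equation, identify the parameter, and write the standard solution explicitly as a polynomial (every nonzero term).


All three coefficients share the factor -2; dividing through by -2 gives  (1 - x^2) y'' - x y' + 25 y = 0.
This matches the Chebyshev equation (1 - x^2) y'' - x y' + n^2 y = 0 (note the -x y' term, not -2x y') with n^2 = 25, so n = 5; the polynomial solution is T_5(x).
With y = sum_k a_k x^k, matching x^k gives (k+2)(k+1) a_{k+2} = (k^2 - n^2) a_k = (k - 5)(k + 5) a_k. The right side vanishes at k = 5, so the series with the parity of 5 terminates at degree 5.
Standard normalization: leading coefficient of T_n is 2^(n-1), so a_5 = 2^4 = 16. Work downward with a_k = (k+1)(k+2) a_{k+2} / ((k - 5)(k + 5)):
  a_3 = (4)(5)(16) / ((3 - 5)(3 + 5)) = 320/(-16) = -20
  a_1 = (2)(3)(-20) / ((1 - 5)(1 + 5)) = -120/(-24) = 5
Hence T_5(x) = 16 x^5 - 20 x^3 + 5 x.

T_5(x); series = 16 x^5 - 20 x^3 + 5 x


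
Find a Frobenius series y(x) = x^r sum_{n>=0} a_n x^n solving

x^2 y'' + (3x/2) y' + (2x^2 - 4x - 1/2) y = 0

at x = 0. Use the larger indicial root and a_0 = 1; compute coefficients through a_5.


Write in Frobenius form y'' + (p(x)/x) y' + (q(x)/x^2) y = 0:
  p(x) = 3/2,  q(x) = 2x^2 - 4x - 1/2.
Indicial equation: r(r-1) + (3/2) r + (-1/2) = 0 -> roots r_1 = 1/2, r_2 = -1.
Take r = r_1 = 1/2. Let y(x) = x^r sum_{n>=0} a_n x^n with a_0 = 1.
Substitute y = x^r sum a_n x^n and match x^{r+n}. The recurrence is
  D(n) a_n - 4 a_{n-1} + 2 a_{n-2} = 0,  where D(n) = (r+n)(r+n-1) + (3/2)(r+n) + (-1/2).
  a_n = [4 a_{n-1} - 2 a_{n-2}] / D(n).
Since the indicial polynomial factors as (r - r_1)(r - r_2), D(n) = (r_1 + n - r_1)(r_1 + n - r_2) = n(n + 3/2).
Evaluating step by step (a_0 = 1):
  n = 1: D(1) = 1(1 + 3/2) = 5/2; numerator = 4(1) = 4; a_1 = (4)/(5/2) = 8/5
  n = 2: D(2) = 2(2 + 3/2) = 7; numerator = 4(8/5) - 2(1) = 22/5; a_2 = (22/5)/(7) = 22/35
  n = 3: D(3) = 3(3 + 3/2) = 27/2; numerator = 4(22/35) - 2(8/5) = -24/35; a_3 = (-24/35)/(27/2) = -16/315
  n = 4: D(4) = 4(4 + 3/2) = 22; numerator = 4(-16/315) - 2(22/35) = -92/63; a_4 = (-92/63)/(22) = -46/693
  n = 5: D(5) = 5(5 + 3/2) = 65/2; numerator = 4(-46/693) - 2(-16/315) = -568/3465; a_5 = (-568/3465)/(65/2) = -1136/225225

r = 1/2; a_0 = 1; a_1 = 8/5; a_2 = 22/35; a_3 = -16/315; a_4 = -46/693; a_5 = -1136/225225


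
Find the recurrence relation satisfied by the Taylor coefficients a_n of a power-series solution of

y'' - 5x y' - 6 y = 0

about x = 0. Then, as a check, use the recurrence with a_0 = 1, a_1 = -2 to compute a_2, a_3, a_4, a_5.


Substitute y = sum_n a_n x^n.
y''(x) has coefficient (n+2)(n+1) a_{n+2} at x^n;
-5 x y'(x) has coefficient -5 n a_n at x^n (shift);
-6 y(x) has coefficient -6 a_n at x^n.
Matching x^n: (n+2)(n+1) a_{n+2} + (-5n - 6) a_n = 0.
Thus a_{n+2} = (5n + 6) / ((n+1)(n+2)) * a_n.

Check with a_0 = 1, a_1 = -2 (apply the recurrence for n = 0, 1, 2, 3): a_0 = 1, a_1 = -2, a_2 = 3, a_3 = -11/3, a_4 = 4, a_5 = -77/20.

a_(n+2) = (5n + 6) / ((n+1)(n+2)) * a_n; check: a_0 = 1, a_1 = -2, a_2 = 3, a_3 = -11/3, a_4 = 4, a_5 = -77/20


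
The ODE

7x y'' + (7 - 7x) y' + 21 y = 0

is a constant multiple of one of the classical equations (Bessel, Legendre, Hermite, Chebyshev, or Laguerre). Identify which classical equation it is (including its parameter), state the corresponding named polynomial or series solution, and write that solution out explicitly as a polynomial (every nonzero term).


All three coefficients share the factor 7; dividing through by 7 gives  x y'' + (1 - x) y' + 3 y = 0.
This matches the Laguerre equation x y'' + (1 - x) y' + n y = 0 with n = 3; the polynomial solution is L_3(x).
With y = sum_k a_k x^k, matching x^k gives (k+1)k a_{k+1} + (k+1) a_{k+1} - k a_k + n a_k = 0, i.e. (k+1)^2 a_{k+1} = (k - n) a_k = (k - 3) a_k. The right side vanishes at k = 3, so the series terminates at degree 3.
Standard normalization L_n(0) = 1 gives a_0 = 1. Work upward with a_{k+1} = (k - 3) a_k / (k+1)^2:
  a_1 = (0 - 3)(1) / 1^2 = -3/1 = -3
  a_2 = (1 - 3)(-3) / 2^2 = 6/4 = 3/2
  a_3 = (2 - 3)(3/2) / 3^2 = (-3/2)/9 = -1/6
Hence L_3(x) = -x^3/6 + 3 x^2/2 - 3 x + 1.

L_3(x); series = -x^3/6 + 3 x^2/2 - 3 x + 1


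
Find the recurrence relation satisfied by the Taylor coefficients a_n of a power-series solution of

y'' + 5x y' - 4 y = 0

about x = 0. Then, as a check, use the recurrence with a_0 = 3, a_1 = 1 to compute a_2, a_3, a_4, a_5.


Substitute y = sum_n a_n x^n.
y''(x) has coefficient (n+2)(n+1) a_{n+2} at x^n;
5 x y'(x) has coefficient 5 n a_n at x^n (shift);
-4 y(x) has coefficient -4 a_n at x^n.
Matching x^n: (n+2)(n+1) a_{n+2} + (5n - 4) a_n = 0.
Thus a_{n+2} = (-5n + 4) / ((n+1)(n+2)) * a_n.

Check with a_0 = 3, a_1 = 1 (apply the recurrence for n = 0, 1, 2, 3): a_0 = 3, a_1 = 1, a_2 = 6, a_3 = -1/6, a_4 = -3, a_5 = 11/120.

a_(n+2) = (-5n + 4) / ((n+1)(n+2)) * a_n; check: a_0 = 3, a_1 = 1, a_2 = 6, a_3 = -1/6, a_4 = -3, a_5 = 11/120


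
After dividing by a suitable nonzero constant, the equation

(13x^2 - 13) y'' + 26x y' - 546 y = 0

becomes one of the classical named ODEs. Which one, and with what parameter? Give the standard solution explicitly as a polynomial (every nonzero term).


All three coefficients share the factor -13; dividing through by -13 gives  (1 - x^2) y'' - 2x y' + 42 y = 0.
This matches the Legendre equation (1 - x^2) y'' - 2x y' + n(n+1) y = 0 (note the -2x y' term) with n(n+1) = 42, so n = 6; the polynomial solution is P_6(x).
With y = sum_k a_k x^k, matching x^k gives (k+2)(k+1) a_{k+2} = [k(k+1) - n(n+1)] a_k = (k - 6)(k + 7) a_k. The right side vanishes at k = 6, so the series with the parity of 6 terminates at degree 6.
Standard normalization (P_n(1) = 1): leading coefficient (2n)!/(2^n (n!)^2) = 479001600/(64*518400) = 231/16, so a_6 = 231/16. Work downward with a_k = (k+1)(k+2) a_{k+2} / ((k - 6)(k + 7)):
  a_4 = (5)(6)(231/16) / ((4 - 6)(4 + 7)) = (3465/8)/(-22) = -315/16
  a_2 = (3)(4)(-315/16) / ((2 - 6)(2 + 7)) = (-945/4)/(-36) = 105/16
  a_0 = (1)(2)(105/16) / ((0 - 6)(0 + 7)) = (105/8)/(-42) = -5/16
Hence P_6(x) = 231 x^6/16 - 315 x^4/16 + 105 x^2/16 - 5/16.

P_6(x); series = 231 x^6/16 - 315 x^4/16 + 105 x^2/16 - 5/16


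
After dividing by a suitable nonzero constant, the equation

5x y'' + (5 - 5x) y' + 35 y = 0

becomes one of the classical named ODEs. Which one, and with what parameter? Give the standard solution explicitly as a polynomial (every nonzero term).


All three coefficients share the factor 5; dividing through by 5 gives  x y'' + (1 - x) y' + 7 y = 0.
This matches the Laguerre equation x y'' + (1 - x) y' + n y = 0 with n = 7; the polynomial solution is L_7(x).
With y = sum_k a_k x^k, matching x^k gives (k+1)k a_{k+1} + (k+1) a_{k+1} - k a_k + n a_k = 0, i.e. (k+1)^2 a_{k+1} = (k - n) a_k = (k - 7) a_k. The right side vanishes at k = 7, so the series terminates at degree 7.
Standard normalization L_n(0) = 1 gives a_0 = 1. Work upward with a_{k+1} = (k - 7) a_k / (k+1)^2:
  a_1 = (0 - 7)(1) / 1^2 = -7/1 = -7
  a_2 = (1 - 7)(-7) / 2^2 = 42/4 = 21/2
  a_3 = (2 - 7)(21/2) / 3^2 = (-105/2)/9 = -35/6
  a_4 = (3 - 7)(-35/6) / 4^2 = (70/3)/16 = 35/24
  a_5 = (4 - 7)(35/24) / 5^2 = (-35/8)/25 = -7/40
  a_6 = (5 - 7)(-7/40) / 6^2 = (7/20)/36 = 7/720
  a_7 = (6 - 7)(7/720) / 7^2 = (-7/720)/49 = -1/5040
Hence L_7(x) = -x^7/5040 + 7 x^6/720 - 7 x^5/40 + 35 x^4/24 - 35 x^3/6 + 21 x^2/2 - 7 x + 1.

L_7(x); series = -x^7/5040 + 7 x^6/720 - 7 x^5/40 + 35 x^4/24 - 35 x^3/6 + 21 x^2/2 - 7 x + 1


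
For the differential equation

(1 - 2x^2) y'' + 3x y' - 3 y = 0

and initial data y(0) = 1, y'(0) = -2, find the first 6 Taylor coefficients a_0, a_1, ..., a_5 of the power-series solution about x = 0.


Ansatz: y(x) = sum_{n>=0} a_n x^n, so y'(x) = sum_{n>=1} n a_n x^(n-1) and y''(x) = sum_{n>=2} n(n-1) a_n x^(n-2).
Substitute into P(x) y'' + Q(x) y' + R(x) y = 0 with P(x) = 1 - 2x^2, Q(x) = 3x, R(x) = -3, and match powers of x.
Initial conditions: a_0 = 1, a_1 = -2.
Setting the coefficient of each power of x to zero and solving order by order (substituting the coefficients already found):
  x^0: 2 a_2 - 3 a_0 = 0  ->  2 a_2 = 3 a_0 = 3  ->  a_2 = 3/2
  x^1: 6 a_3 = 0  ->  a_3 = 0
  x^2: 12 a_4 - a_2 = 0  ->  12 a_4 = a_2 = 3/2  ->  a_4 = 1/8
  x^3: 20 a_5 - 6 a_3 = 0  ->  20 a_5 = 6 a_3 = 0  ->  a_5 = 0
Truncated series: y(x) = 1 - 2 x + (3/2) x^2 + (1/8) x^4 + O(x^6).

a_0 = 1; a_1 = -2; a_2 = 3/2; a_3 = 0; a_4 = 1/8; a_5 = 0


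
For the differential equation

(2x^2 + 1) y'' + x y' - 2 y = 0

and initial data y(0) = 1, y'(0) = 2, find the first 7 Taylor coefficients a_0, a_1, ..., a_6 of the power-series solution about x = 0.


Ansatz: y(x) = sum_{n>=0} a_n x^n, so y'(x) = sum_{n>=1} n a_n x^(n-1) and y''(x) = sum_{n>=2} n(n-1) a_n x^(n-2).
Substitute into P(x) y'' + Q(x) y' + R(x) y = 0 with P(x) = 2x^2 + 1, Q(x) = x, R(x) = -2, and match powers of x.
Initial conditions: a_0 = 1, a_1 = 2.
Setting the coefficient of each power of x to zero and solving order by order (substituting the coefficients already found):
  x^0: 2 a_2 - 2 a_0 = 0  ->  2 a_2 = 2 a_0 = 2  ->  a_2 = 1
  x^1: 6 a_3 - a_1 = 0  ->  6 a_3 = a_1 = 2  ->  a_3 = 1/3
  x^2: 12 a_4 + 4 a_2 = 0  ->  12 a_4 = -4 a_2 = -4  ->  a_4 = -1/3
  x^3: 20 a_5 + 13 a_3 = 0  ->  20 a_5 = -13 a_3 = -13/3  ->  a_5 = -13/60
  x^4: 30 a_6 + 26 a_4 = 0  ->  30 a_6 = -26 a_4 = 26/3  ->  a_6 = 13/45
Truncated series: y(x) = 1 + 2 x + x^2 + (1/3) x^3 - (1/3) x^4 - (13/60) x^5 + (13/45) x^6 + O(x^7).

a_0 = 1; a_1 = 2; a_2 = 1; a_3 = 1/3; a_4 = -1/3; a_5 = -13/60; a_6 = 13/45


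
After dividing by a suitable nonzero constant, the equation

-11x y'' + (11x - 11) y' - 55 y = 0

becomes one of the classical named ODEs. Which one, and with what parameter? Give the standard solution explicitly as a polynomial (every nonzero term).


All three coefficients share the factor -11; dividing through by -11 gives  x y'' + (1 - x) y' + 5 y = 0.
This matches the Laguerre equation x y'' + (1 - x) y' + n y = 0 with n = 5; the polynomial solution is L_5(x).
With y = sum_k a_k x^k, matching x^k gives (k+1)k a_{k+1} + (k+1) a_{k+1} - k a_k + n a_k = 0, i.e. (k+1)^2 a_{k+1} = (k - n) a_k = (k - 5) a_k. The right side vanishes at k = 5, so the series terminates at degree 5.
Standard normalization L_n(0) = 1 gives a_0 = 1. Work upward with a_{k+1} = (k - 5) a_k / (k+1)^2:
  a_1 = (0 - 5)(1) / 1^2 = -5/1 = -5
  a_2 = (1 - 5)(-5) / 2^2 = 20/4 = 5
  a_3 = (2 - 5)(5) / 3^2 = -15/9 = -5/3
  a_4 = (3 - 5)(-5/3) / 4^2 = (10/3)/16 = 5/24
  a_5 = (4 - 5)(5/24) / 5^2 = (-5/24)/25 = -1/120
Hence L_5(x) = -x^5/120 + 5 x^4/24 - 5 x^3/3 + 5 x^2 - 5 x + 1.

L_5(x); series = -x^5/120 + 5 x^4/24 - 5 x^3/3 + 5 x^2 - 5 x + 1


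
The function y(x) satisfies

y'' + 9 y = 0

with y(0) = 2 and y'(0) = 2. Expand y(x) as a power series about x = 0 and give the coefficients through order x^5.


Ansatz: y(x) = sum_{n>=0} a_n x^n, so y'(x) = sum_{n>=1} n a_n x^(n-1) and y''(x) = sum_{n>=2} n(n-1) a_n x^(n-2).
Substitute into P(x) y'' + Q(x) y' + R(x) y = 0 with P(x) = 1, Q(x) = 0, R(x) = 9, and match powers of x.
Initial conditions: a_0 = 2, a_1 = 2.
Setting the coefficient of each power of x to zero and solving order by order (substituting the coefficients already found):
  x^0: 2 a_2 + 9 a_0 = 0  ->  2 a_2 = -9 a_0 = -18  ->  a_2 = -9
  x^1: 6 a_3 + 9 a_1 = 0  ->  6 a_3 = -9 a_1 = -18  ->  a_3 = -3
  x^2: 12 a_4 + 9 a_2 = 0  ->  12 a_4 = -9 a_2 = 81  ->  a_4 = 27/4
  x^3: 20 a_5 + 9 a_3 = 0  ->  20 a_5 = -9 a_3 = 27  ->  a_5 = 27/20
Truncated series: y(x) = 2 + 2 x - 9 x^2 - 3 x^3 + (27/4) x^4 + (27/20) x^5 + O(x^6).

a_0 = 2; a_1 = 2; a_2 = -9; a_3 = -3; a_4 = 27/4; a_5 = 27/20


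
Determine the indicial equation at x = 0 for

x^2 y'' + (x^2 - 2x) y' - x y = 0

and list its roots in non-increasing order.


Divide by x^2 to reach normal form y'' + P_1(x) y' + P_2(x) y = 0 with P_1(x) = 1 - 2/x and P_2(x) = -1/x.
x = 0 is a singular point because the y'-coefficient 1 - 2/x has a pole at x = 0 and the y-coefficient -1/x has a pole at x = 0.
It is a regular singular point because x P_1(x) = p(x) = x - 2 and x^2 P_2(x) = q(x) = -x are polynomials, hence analytic at x = 0.
p(0) = -2,  q(0) = 0.
Indicial equation: r(r-1) + p(0) r + q(0) = 0, i.e. r^2 + (p(0) - 1) r + q(0) = 0, i.e. r^2 - 3 r = 0.
Discriminant: (-3)^2 - 4(0) = 9, so r = (3 ± 3)/2.
Solving: r_1 = 3, r_2 = 0.

indicial: r^2 - 3 r = 0; roots r_1 = 3, r_2 = 0


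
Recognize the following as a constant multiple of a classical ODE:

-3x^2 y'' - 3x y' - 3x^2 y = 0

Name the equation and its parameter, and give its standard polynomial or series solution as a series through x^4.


All three coefficients share the factor -3; dividing through by -3 gives  x^2 y'' + x y' + x^2 y = 0.
This matches the Bessel equation x^2 y'' + x y' + (x^2 - nu^2) y = 0 with nu^2 = 0, so nu = 0; the solution bounded at x = 0 is J_0(x).
Frobenius at x = 0: indicial roots ±nu; for r = nu the recurrence k(k + 2nu) c_k = -c_{k-2} gives the standard series J_nu(x) = sum_{k>=0} (-1)^k / (k! (k+nu)!) (x/2)^(2k+nu). Evaluate the first 3 terms:
  k = 0: (-1)^0 / (0! * 0! * 2^0) x^0 = 1/(1*1*1) x^0 = (1) x^0
  k = 1: (-1)^1 / (1! * 1! * 2^2) x^2 = -1/(1*1*4) x^2 = (-1/4) x^2
  k = 2: (-1)^2 / (2! * 2! * 2^4) x^4 = 1/(2*2*16) x^4 = (1/64) x^4
Hence J_0(x) = x^4/64 - x^2/4 + 1 + ....

J_0(x); series = x^4/64 - x^2/4 + 1


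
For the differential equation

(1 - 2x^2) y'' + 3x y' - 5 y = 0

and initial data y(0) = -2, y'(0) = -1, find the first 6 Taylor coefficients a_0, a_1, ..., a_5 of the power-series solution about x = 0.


Ansatz: y(x) = sum_{n>=0} a_n x^n, so y'(x) = sum_{n>=1} n a_n x^(n-1) and y''(x) = sum_{n>=2} n(n-1) a_n x^(n-2).
Substitute into P(x) y'' + Q(x) y' + R(x) y = 0 with P(x) = 1 - 2x^2, Q(x) = 3x, R(x) = -5, and match powers of x.
Initial conditions: a_0 = -2, a_1 = -1.
Setting the coefficient of each power of x to zero and solving order by order (substituting the coefficients already found):
  x^0: 2 a_2 - 5 a_0 = 0  ->  2 a_2 = 5 a_0 = -10  ->  a_2 = -5
  x^1: 6 a_3 - 2 a_1 = 0  ->  6 a_3 = 2 a_1 = -2  ->  a_3 = -1/3
  x^2: 12 a_4 - 3 a_2 = 0  ->  12 a_4 = 3 a_2 = -15  ->  a_4 = -5/4
  x^3: 20 a_5 - 8 a_3 = 0  ->  20 a_5 = 8 a_3 = -8/3  ->  a_5 = -2/15
Truncated series: y(x) = -2 - x - 5 x^2 - (1/3) x^3 - (5/4) x^4 - (2/15) x^5 + O(x^6).

a_0 = -2; a_1 = -1; a_2 = -5; a_3 = -1/3; a_4 = -5/4; a_5 = -2/15


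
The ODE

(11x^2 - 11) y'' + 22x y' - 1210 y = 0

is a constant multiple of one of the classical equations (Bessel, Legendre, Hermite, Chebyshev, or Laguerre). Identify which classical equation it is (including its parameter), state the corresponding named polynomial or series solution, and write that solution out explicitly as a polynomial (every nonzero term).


All three coefficients share the factor -11; dividing through by -11 gives  (1 - x^2) y'' - 2x y' + 110 y = 0.
This matches the Legendre equation (1 - x^2) y'' - 2x y' + n(n+1) y = 0 (note the -2x y' term) with n(n+1) = 110, so n = 10; the polynomial solution is P_10(x).
With y = sum_k a_k x^k, matching x^k gives (k+2)(k+1) a_{k+2} = [k(k+1) - n(n+1)] a_k = (k - 10)(k + 11) a_k. The right side vanishes at k = 10, so the series with the parity of 10 terminates at degree 10.
Standard normalization (P_n(1) = 1): leading coefficient (2n)!/(2^n (n!)^2) = 2432902008176640000/(1024*13168189440000) = 46189/256, so a_10 = 46189/256. Work downward with a_k = (k+1)(k+2) a_{k+2} / ((k - 10)(k + 11)):
  a_8 = (9)(10)(46189/256) / ((8 - 10)(8 + 11)) = (2078505/128)/(-38) = -109395/256
  a_6 = (7)(8)(-109395/256) / ((6 - 10)(6 + 11)) = (-765765/32)/(-68) = 45045/128
  a_4 = (5)(6)(45045/128) / ((4 - 10)(4 + 11)) = (675675/64)/(-90) = -15015/128
  a_2 = (3)(4)(-15015/128) / ((2 - 10)(2 + 11)) = (-45045/32)/(-104) = 3465/256
  a_0 = (1)(2)(3465/256) / ((0 - 10)(0 + 11)) = (3465/128)/(-110) = -63/256
Hence P_10(x) = 46189 x^10/256 - 109395 x^8/256 + 45045 x^6/128 - 15015 x^4/128 + 3465 x^2/256 - 63/256.

P_10(x); series = 46189 x^10/256 - 109395 x^8/256 + 45045 x^6/128 - 15015 x^4/128 + 3465 x^2/256 - 63/256


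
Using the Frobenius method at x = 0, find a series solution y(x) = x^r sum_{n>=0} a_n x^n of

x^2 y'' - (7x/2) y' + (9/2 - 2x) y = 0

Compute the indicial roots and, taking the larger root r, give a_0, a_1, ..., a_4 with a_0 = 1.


Write in Frobenius form y'' + (p(x)/x) y' + (q(x)/x^2) y = 0:
  p(x) = -7/2,  q(x) = 9/2 - 2x.
Indicial equation: r(r-1) + (-7/2) r + (9/2) = 0 -> roots r_1 = 3, r_2 = 3/2.
Take r = r_1 = 3. Let y(x) = x^r sum_{n>=0} a_n x^n with a_0 = 1.
Substitute y = x^r sum a_n x^n and match x^{r+n}. The recurrence is
  D(n) a_n - 2 a_{n-1} = 0,  where D(n) = (r+n)(r+n-1) + (-7/2)(r+n) + (9/2).
  a_n = 2 / D(n) * a_{n-1}.
Since the indicial polynomial factors as (r - r_1)(r - r_2), D(n) = (r_1 + n - r_1)(r_1 + n - r_2) = n(n + 3/2).
Evaluating step by step (a_0 = 1):
  n = 1: D(1) = 1(1 + 3/2) = 5/2; numerator = 2(1) = 2; a_1 = (2)/(5/2) = 4/5
  n = 2: D(2) = 2(2 + 3/2) = 7; numerator = 2(4/5) = 8/5; a_2 = (8/5)/(7) = 8/35
  n = 3: D(3) = 3(3 + 3/2) = 27/2; numerator = 2(8/35) = 16/35; a_3 = (16/35)/(27/2) = 32/945
  n = 4: D(4) = 4(4 + 3/2) = 22; numerator = 2(32/945) = 64/945; a_4 = (64/945)/(22) = 32/10395

r = 3; a_0 = 1; a_1 = 4/5; a_2 = 8/35; a_3 = 32/945; a_4 = 32/10395


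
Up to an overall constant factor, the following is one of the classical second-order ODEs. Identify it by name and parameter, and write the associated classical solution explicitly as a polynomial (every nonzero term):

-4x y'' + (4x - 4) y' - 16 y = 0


All three coefficients share the factor -4; dividing through by -4 gives  x y'' + (1 - x) y' + 4 y = 0.
This matches the Laguerre equation x y'' + (1 - x) y' + n y = 0 with n = 4; the polynomial solution is L_4(x).
With y = sum_k a_k x^k, matching x^k gives (k+1)k a_{k+1} + (k+1) a_{k+1} - k a_k + n a_k = 0, i.e. (k+1)^2 a_{k+1} = (k - n) a_k = (k - 4) a_k. The right side vanishes at k = 4, so the series terminates at degree 4.
Standard normalization L_n(0) = 1 gives a_0 = 1. Work upward with a_{k+1} = (k - 4) a_k / (k+1)^2:
  a_1 = (0 - 4)(1) / 1^2 = -4/1 = -4
  a_2 = (1 - 4)(-4) / 2^2 = 12/4 = 3
  a_3 = (2 - 4)(3) / 3^2 = -6/9 = -2/3
  a_4 = (3 - 4)(-2/3) / 4^2 = (2/3)/16 = 1/24
Hence L_4(x) = x^4/24 - 2 x^3/3 + 3 x^2 - 4 x + 1.

L_4(x); series = x^4/24 - 2 x^3/3 + 3 x^2 - 4 x + 1


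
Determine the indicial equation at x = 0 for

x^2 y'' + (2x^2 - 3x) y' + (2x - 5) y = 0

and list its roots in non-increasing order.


Divide by x^2 to reach normal form y'' + P_1(x) y' + P_2(x) y = 0 with P_1(x) = 2 - 3/x and P_2(x) = 2/x - 5/x^2.
x = 0 is a singular point because the y'-coefficient 2 - 3/x has a pole at x = 0 and the y-coefficient 2/x - 5/x^2 has a pole at x = 0.
It is a regular singular point because x P_1(x) = p(x) = 2x - 3 and x^2 P_2(x) = q(x) = 2x - 5 are polynomials, hence analytic at x = 0.
p(0) = -3,  q(0) = -5.
Indicial equation: r(r-1) + p(0) r + q(0) = 0, i.e. r^2 + (p(0) - 1) r + q(0) = 0, i.e. r^2 - 4 r - 5 = 0.
Discriminant: (-4)^2 - 4(-5) = 36, so r = (4 ± 6)/2.
Solving: r_1 = 5, r_2 = -1.

indicial: r^2 - 4 r - 5 = 0; roots r_1 = 5, r_2 = -1


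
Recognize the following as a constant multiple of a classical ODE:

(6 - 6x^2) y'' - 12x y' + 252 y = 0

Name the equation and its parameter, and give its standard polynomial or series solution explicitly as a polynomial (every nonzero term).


All three coefficients share the factor 6; dividing through by 6 gives  (1 - x^2) y'' - 2x y' + 42 y = 0.
This matches the Legendre equation (1 - x^2) y'' - 2x y' + n(n+1) y = 0 (note the -2x y' term) with n(n+1) = 42, so n = 6; the polynomial solution is P_6(x).
With y = sum_k a_k x^k, matching x^k gives (k+2)(k+1) a_{k+2} = [k(k+1) - n(n+1)] a_k = (k - 6)(k + 7) a_k. The right side vanishes at k = 6, so the series with the parity of 6 terminates at degree 6.
Standard normalization (P_n(1) = 1): leading coefficient (2n)!/(2^n (n!)^2) = 479001600/(64*518400) = 231/16, so a_6 = 231/16. Work downward with a_k = (k+1)(k+2) a_{k+2} / ((k - 6)(k + 7)):
  a_4 = (5)(6)(231/16) / ((4 - 6)(4 + 7)) = (3465/8)/(-22) = -315/16
  a_2 = (3)(4)(-315/16) / ((2 - 6)(2 + 7)) = (-945/4)/(-36) = 105/16
  a_0 = (1)(2)(105/16) / ((0 - 6)(0 + 7)) = (105/8)/(-42) = -5/16
Hence P_6(x) = 231 x^6/16 - 315 x^4/16 + 105 x^2/16 - 5/16.

P_6(x); series = 231 x^6/16 - 315 x^4/16 + 105 x^2/16 - 5/16


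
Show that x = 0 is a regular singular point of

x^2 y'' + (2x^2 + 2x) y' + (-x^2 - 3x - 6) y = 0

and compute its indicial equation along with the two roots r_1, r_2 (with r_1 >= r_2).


Divide by x^2 to reach normal form y'' + P_1(x) y' + P_2(x) y = 0 with P_1(x) = 2 + 2/x and P_2(x) = -1 - 3/x - 6/x^2.
x = 0 is a singular point because the y'-coefficient 2 + 2/x has a pole at x = 0 and the y-coefficient -1 - 3/x - 6/x^2 has a pole at x = 0.
It is a regular singular point because x P_1(x) = p(x) = 2x + 2 and x^2 P_2(x) = q(x) = -x^2 - 3x - 6 are polynomials, hence analytic at x = 0.
p(0) = 2,  q(0) = -6.
Indicial equation: r(r-1) + p(0) r + q(0) = 0, i.e. r^2 + (p(0) - 1) r + q(0) = 0, i.e. r^2 + 1 r - 6 = 0.
Discriminant: (1)^2 - 4(-6) = 25, so r = (-1 ± 5)/2.
Solving: r_1 = 2, r_2 = -3.

indicial: r^2 + 1 r - 6 = 0; roots r_1 = 2, r_2 = -3


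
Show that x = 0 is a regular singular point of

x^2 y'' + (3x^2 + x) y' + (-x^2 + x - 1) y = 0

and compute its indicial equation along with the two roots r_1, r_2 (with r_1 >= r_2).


Divide by x^2 to reach normal form y'' + P_1(x) y' + P_2(x) y = 0 with P_1(x) = 3 + 1/x and P_2(x) = -1 + 1/x - 1/x^2.
x = 0 is a singular point because the y'-coefficient 3 + 1/x has a pole at x = 0 and the y-coefficient -1 + 1/x - 1/x^2 has a pole at x = 0.
It is a regular singular point because x P_1(x) = p(x) = 3x + 1 and x^2 P_2(x) = q(x) = -x^2 + x - 1 are polynomials, hence analytic at x = 0.
p(0) = 1,  q(0) = -1.
Indicial equation: r(r-1) + p(0) r + q(0) = 0, i.e. r^2 + (p(0) - 1) r + q(0) = 0, i.e. r^2 - 1 = 0.
Discriminant: (0)^2 - 4(-1) = 4, so r = (0 ± 2)/2.
Solving: r_1 = 1, r_2 = -1.

indicial: r^2 - 1 = 0; roots r_1 = 1, r_2 = -1


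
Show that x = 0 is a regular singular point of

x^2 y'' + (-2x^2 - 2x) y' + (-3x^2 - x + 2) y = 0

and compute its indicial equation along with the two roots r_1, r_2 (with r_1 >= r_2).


Divide by x^2 to reach normal form y'' + P_1(x) y' + P_2(x) y = 0 with P_1(x) = -2 - 2/x and P_2(x) = -3 - 1/x + 2/x^2.
x = 0 is a singular point because the y'-coefficient -2 - 2/x has a pole at x = 0 and the y-coefficient -3 - 1/x + 2/x^2 has a pole at x = 0.
It is a regular singular point because x P_1(x) = p(x) = -2x - 2 and x^2 P_2(x) = q(x) = -3x^2 - x + 2 are polynomials, hence analytic at x = 0.
p(0) = -2,  q(0) = 2.
Indicial equation: r(r-1) + p(0) r + q(0) = 0, i.e. r^2 + (p(0) - 1) r + q(0) = 0, i.e. r^2 - 3 r + 2 = 0.
Discriminant: (-3)^2 - 4(2) = 1, so r = (3 ± 1)/2.
Solving: r_1 = 2, r_2 = 1.

indicial: r^2 - 3 r + 2 = 0; roots r_1 = 2, r_2 = 1


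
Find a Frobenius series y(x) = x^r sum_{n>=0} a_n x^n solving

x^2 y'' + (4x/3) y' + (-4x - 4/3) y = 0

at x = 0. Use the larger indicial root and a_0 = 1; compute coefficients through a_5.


Write in Frobenius form y'' + (p(x)/x) y' + (q(x)/x^2) y = 0:
  p(x) = 4/3,  q(x) = -4x - 4/3.
Indicial equation: r(r-1) + (4/3) r + (-4/3) = 0 -> roots r_1 = 1, r_2 = -4/3.
Take r = r_1 = 1. Let y(x) = x^r sum_{n>=0} a_n x^n with a_0 = 1.
Substitute y = x^r sum a_n x^n and match x^{r+n}. The recurrence is
  D(n) a_n - 4 a_{n-1} = 0,  where D(n) = (r+n)(r+n-1) + (4/3)(r+n) + (-4/3).
  a_n = 4 / D(n) * a_{n-1}.
Since the indicial polynomial factors as (r - r_1)(r - r_2), D(n) = (r_1 + n - r_1)(r_1 + n - r_2) = n(n + 7/3).
Evaluating step by step (a_0 = 1):
  n = 1: D(1) = 1(1 + 7/3) = 10/3; numerator = 4(1) = 4; a_1 = (4)/(10/3) = 6/5
  n = 2: D(2) = 2(2 + 7/3) = 26/3; numerator = 4(6/5) = 24/5; a_2 = (24/5)/(26/3) = 36/65
  n = 3: D(3) = 3(3 + 7/3) = 16; numerator = 4(36/65) = 144/65; a_3 = (144/65)/(16) = 9/65
  n = 4: D(4) = 4(4 + 7/3) = 76/3; numerator = 4(9/65) = 36/65; a_4 = (36/65)/(76/3) = 27/1235
  n = 5: D(5) = 5(5 + 7/3) = 110/3; numerator = 4(27/1235) = 108/1235; a_5 = (108/1235)/(110/3) = 162/67925

r = 1; a_0 = 1; a_1 = 6/5; a_2 = 36/65; a_3 = 9/65; a_4 = 27/1235; a_5 = 162/67925


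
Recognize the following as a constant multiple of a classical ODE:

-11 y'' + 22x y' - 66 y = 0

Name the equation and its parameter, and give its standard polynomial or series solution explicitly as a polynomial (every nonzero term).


All three coefficients share the factor -11; dividing through by -11 gives  y'' - 2x y' + 6 y = 0.
This matches the Hermite equation y'' - 2x y' + 2n y = 0 with 2n = 6, so n = 3; the polynomial solution is H_3(x).
With y = sum_k a_k x^k, matching x^k gives (k+2)(k+1) a_{k+2} = 2(k - n) a_k = 2(k - 3) a_k. The right side vanishes at k = 3, so the series with the parity of 3 terminates at degree 3.
Standard normalization: leading coefficient of H_n is 2^n, so a_3 = 2^3 = 8. Work downward with a_k = (k+1)(k+2) a_{k+2} / (2(k - n)):
  a_1 = (2)(3)(8) / (2(1 - 3)) = 48/(-4) = -12
Hence H_3(x) = 8 x^3 - 12 x.

H_3(x); series = 8 x^3 - 12 x


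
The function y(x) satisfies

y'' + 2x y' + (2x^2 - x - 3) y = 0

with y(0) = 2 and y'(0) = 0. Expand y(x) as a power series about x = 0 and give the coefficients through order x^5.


Ansatz: y(x) = sum_{n>=0} a_n x^n, so y'(x) = sum_{n>=1} n a_n x^(n-1) and y''(x) = sum_{n>=2} n(n-1) a_n x^(n-2).
Substitute into P(x) y'' + Q(x) y' + R(x) y = 0 with P(x) = 1, Q(x) = 2x, R(x) = 2x^2 - x - 3, and match powers of x.
Initial conditions: a_0 = 2, a_1 = 0.
Setting the coefficient of each power of x to zero and solving order by order (substituting the coefficients already found):
  x^0: 2 a_2 - 3 a_0 = 0  ->  2 a_2 = 3 a_0 = 6  ->  a_2 = 3
  x^1: 6 a_3 - a_1 - a_0 = 0  ->  6 a_3 = a_1 + a_0 = 2  ->  a_3 = 1/3
  x^2: 12 a_4 + a_2 - a_1 + 2 a_0 = 0  ->  12 a_4 = -a_2 + a_1 - 2 a_0 = -7  ->  a_4 = -7/12
  x^3: 20 a_5 + 3 a_3 - a_2 + 2 a_1 = 0  ->  20 a_5 = -3 a_3 + a_2 - 2 a_1 = 2  ->  a_5 = 1/10
Truncated series: y(x) = 2 + 3 x^2 + (1/3) x^3 - (7/12) x^4 + (1/10) x^5 + O(x^6).

a_0 = 2; a_1 = 0; a_2 = 3; a_3 = 1/3; a_4 = -7/12; a_5 = 1/10


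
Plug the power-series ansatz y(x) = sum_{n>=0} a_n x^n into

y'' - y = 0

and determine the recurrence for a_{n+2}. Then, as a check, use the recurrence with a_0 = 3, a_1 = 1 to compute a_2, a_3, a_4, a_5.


Substitute y = sum_n a_n x^n into y'' + (const) y = 0.
y''(x) = sum_{n>=0} (n+2)(n+1) a_{n+2} x^n.
The ODE becomes sum_n [(n+2)(n+1) a_{n+2} - 1 a_n] x^n = 0.
Setting each coefficient to zero gives the recurrence:
  (n+2)(n+1) a_{n+2} - 1 a_n = 0,
  a_{n+2} = 1 / ((n+1)(n+2)) a_n.

Check with a_0 = 3, a_1 = 1 (apply the recurrence for n = 0, 1, 2, 3): a_0 = 3, a_1 = 1, a_2 = 3/2, a_3 = 1/6, a_4 = 1/8, a_5 = 1/120.

a_{n+2} = 1/((n+1)(n+2)) * a_n; check: a_0 = 3, a_1 = 1, a_2 = 3/2, a_3 = 1/6, a_4 = 1/8, a_5 = 1/120


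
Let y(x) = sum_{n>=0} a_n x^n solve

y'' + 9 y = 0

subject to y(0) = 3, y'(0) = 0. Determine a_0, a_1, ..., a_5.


Ansatz: y(x) = sum_{n>=0} a_n x^n, so y'(x) = sum_{n>=1} n a_n x^(n-1) and y''(x) = sum_{n>=2} n(n-1) a_n x^(n-2).
Substitute into P(x) y'' + Q(x) y' + R(x) y = 0 with P(x) = 1, Q(x) = 0, R(x) = 9, and match powers of x.
Initial conditions: a_0 = 3, a_1 = 0.
Setting the coefficient of each power of x to zero and solving order by order (substituting the coefficients already found):
  x^0: 2 a_2 + 9 a_0 = 0  ->  2 a_2 = -9 a_0 = -27  ->  a_2 = -27/2
  x^1: 6 a_3 + 9 a_1 = 0  ->  6 a_3 = -9 a_1 = 0  ->  a_3 = 0
  x^2: 12 a_4 + 9 a_2 = 0  ->  12 a_4 = -9 a_2 = 243/2  ->  a_4 = 81/8
  x^3: 20 a_5 + 9 a_3 = 0  ->  20 a_5 = -9 a_3 = 0  ->  a_5 = 0
Truncated series: y(x) = 3 - (27/2) x^2 + (81/8) x^4 + O(x^6).

a_0 = 3; a_1 = 0; a_2 = -27/2; a_3 = 0; a_4 = 81/8; a_5 = 0


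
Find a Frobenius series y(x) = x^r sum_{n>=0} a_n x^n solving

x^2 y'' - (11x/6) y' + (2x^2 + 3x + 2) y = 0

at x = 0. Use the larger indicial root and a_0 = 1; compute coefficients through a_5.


Write in Frobenius form y'' + (p(x)/x) y' + (q(x)/x^2) y = 0:
  p(x) = -11/6,  q(x) = 2x^2 + 3x + 2.
Indicial equation: r(r-1) + (-11/6) r + (2) = 0 -> roots r_1 = 3/2, r_2 = 4/3.
Take r = r_1 = 3/2. Let y(x) = x^r sum_{n>=0} a_n x^n with a_0 = 1.
Substitute y = x^r sum a_n x^n and match x^{r+n}. The recurrence is
  D(n) a_n + 3 a_{n-1} + 2 a_{n-2} = 0,  where D(n) = (r+n)(r+n-1) + (-11/6)(r+n) + (2).
  a_n = [-3 a_{n-1} - 2 a_{n-2}] / D(n).
Since the indicial polynomial factors as (r - r_1)(r - r_2), D(n) = (r_1 + n - r_1)(r_1 + n - r_2) = n(n + 1/6).
Evaluating step by step (a_0 = 1):
  n = 1: D(1) = 1(1 + 1/6) = 7/6; numerator = -3(1) = -3; a_1 = (-3)/(7/6) = -18/7
  n = 2: D(2) = 2(2 + 1/6) = 13/3; numerator = -3(-18/7) - 2(1) = 40/7; a_2 = (40/7)/(13/3) = 120/91
  n = 3: D(3) = 3(3 + 1/6) = 19/2; numerator = -3(120/91) - 2(-18/7) = 108/91; a_3 = (108/91)/(19/2) = 216/1729
  n = 4: D(4) = 4(4 + 1/6) = 50/3; numerator = -3(216/1729) - 2(120/91) = -744/247; a_4 = (-744/247)/(50/3) = -1116/6175
  n = 5: D(5) = 5(5 + 1/6) = 155/6; numerator = -3(-1116/6175) - 2(216/1729) = 972/3325; a_5 = (972/3325)/(155/6) = 5832/515375

r = 3/2; a_0 = 1; a_1 = -18/7; a_2 = 120/91; a_3 = 216/1729; a_4 = -1116/6175; a_5 = 5832/515375


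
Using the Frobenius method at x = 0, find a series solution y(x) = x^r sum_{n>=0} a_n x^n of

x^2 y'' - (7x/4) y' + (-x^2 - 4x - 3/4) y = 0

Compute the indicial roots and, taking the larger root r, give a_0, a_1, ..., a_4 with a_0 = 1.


Write in Frobenius form y'' + (p(x)/x) y' + (q(x)/x^2) y = 0:
  p(x) = -7/4,  q(x) = -x^2 - 4x - 3/4.
Indicial equation: r(r-1) + (-7/4) r + (-3/4) = 0 -> roots r_1 = 3, r_2 = -1/4.
Take r = r_1 = 3. Let y(x) = x^r sum_{n>=0} a_n x^n with a_0 = 1.
Substitute y = x^r sum a_n x^n and match x^{r+n}. The recurrence is
  D(n) a_n - 4 a_{n-1} - 1 a_{n-2} = 0,  where D(n) = (r+n)(r+n-1) + (-7/4)(r+n) + (-3/4).
  a_n = [4 a_{n-1} + 1 a_{n-2}] / D(n).
Since the indicial polynomial factors as (r - r_1)(r - r_2), D(n) = (r_1 + n - r_1)(r_1 + n - r_2) = n(n + 13/4).
Evaluating step by step (a_0 = 1):
  n = 1: D(1) = 1(1 + 13/4) = 17/4; numerator = 4(1) = 4; a_1 = (4)/(17/4) = 16/17
  n = 2: D(2) = 2(2 + 13/4) = 21/2; numerator = 4(16/17) + 1(1) = 81/17; a_2 = (81/17)/(21/2) = 54/119
  n = 3: D(3) = 3(3 + 13/4) = 75/4; numerator = 4(54/119) + 1(16/17) = 328/119; a_3 = (328/119)/(75/4) = 1312/8925
  n = 4: D(4) = 4(4 + 13/4) = 29; numerator = 4(1312/8925) + 1(54/119) = 9298/8925; a_4 = (9298/8925)/(29) = 9298/258825

r = 3; a_0 = 1; a_1 = 16/17; a_2 = 54/119; a_3 = 1312/8925; a_4 = 9298/258825
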